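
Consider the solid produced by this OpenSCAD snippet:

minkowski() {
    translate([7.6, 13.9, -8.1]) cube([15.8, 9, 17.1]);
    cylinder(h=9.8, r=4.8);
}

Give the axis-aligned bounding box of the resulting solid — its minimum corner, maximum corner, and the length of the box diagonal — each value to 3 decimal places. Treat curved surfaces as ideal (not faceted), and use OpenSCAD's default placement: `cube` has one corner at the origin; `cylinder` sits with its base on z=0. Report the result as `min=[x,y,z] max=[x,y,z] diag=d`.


A = translate([7.6, 13.9, -8.1]) cube([15.8, 9, 17.1]) → bbox [7.6,13.9,-8.1] .. [23.4,22.9,9]
B = cylinder(h=9.8, r=4.8) → bbox [-4.8,-4.8,0] .. [4.8,4.8,9.8]
lo = A.lo+B.lo = [7.6-4.8, 13.9-4.8, -8.1+0] = [2.800,9.100,-8.100]
hi = A.hi+B.hi = [23.4+4.8, 22.9+4.8, 9+9.8] = [28.200,27.700,18.800]
diag = √(25.4²+18.6²+26.9²) = √1714.73 = 41.409

min=[2.800,9.100,-8.100] max=[28.200,27.700,18.800] diag=41.409


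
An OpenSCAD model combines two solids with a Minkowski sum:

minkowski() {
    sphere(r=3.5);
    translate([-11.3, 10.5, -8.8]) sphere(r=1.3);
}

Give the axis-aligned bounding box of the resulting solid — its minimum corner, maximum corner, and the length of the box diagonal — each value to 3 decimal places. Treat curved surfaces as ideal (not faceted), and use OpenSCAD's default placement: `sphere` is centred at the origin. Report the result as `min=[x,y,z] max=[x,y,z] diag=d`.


A = translate([-11.3, 10.5, -8.8]) sphere(r=1.3) → bbox [-12.6,9.2,-10.1] .. [-10,11.8,-7.5]
B = sphere(r=3.5) → bbox [-3.5,-3.5,-3.5] .. [3.5,3.5,3.5]
lo = A.lo+B.lo = [-12.6-3.5, 9.2-3.5, -10.1-3.5] = [-16.100,5.700,-13.600]
hi = A.hi+B.hi = [-10+3.5, 11.8+3.5, -7.5+3.5] = [-6.500,15.300,-4.000]
diag = √(9.6²+9.6²+9.6²) = √276.48 = 16.628

min=[-16.100,5.700,-13.600] max=[-6.500,15.300,-4.000] diag=16.628


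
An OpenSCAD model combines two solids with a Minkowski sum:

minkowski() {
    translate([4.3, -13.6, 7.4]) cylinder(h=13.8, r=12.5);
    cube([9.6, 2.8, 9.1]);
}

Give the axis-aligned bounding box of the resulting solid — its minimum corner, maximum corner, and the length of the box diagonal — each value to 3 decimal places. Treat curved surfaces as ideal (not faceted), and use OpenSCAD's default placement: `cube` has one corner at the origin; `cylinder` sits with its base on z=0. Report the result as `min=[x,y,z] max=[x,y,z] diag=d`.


A = translate([4.3, -13.6, 7.4]) cylinder(h=13.8, r=12.5) → bbox [-8.2,-26.1,7.4] .. [16.8,-1.1,21.2]
B = cube([9.6, 2.8, 9.1]) → bbox [0,0,0] .. [9.6,2.8,9.1]
lo = A.lo+B.lo = [-8.2+0, -26.1+0, 7.4+0] = [-8.200,-26.100,7.400]
hi = A.hi+B.hi = [16.8+9.6, -1.1+2.8, 21.2+9.1] = [26.400,1.700,30.300]
diag = √(34.6²+27.8²+22.9²) = √2494.41 = 49.944

min=[-8.200,-26.100,7.400] max=[26.400,1.700,30.300] diag=49.944


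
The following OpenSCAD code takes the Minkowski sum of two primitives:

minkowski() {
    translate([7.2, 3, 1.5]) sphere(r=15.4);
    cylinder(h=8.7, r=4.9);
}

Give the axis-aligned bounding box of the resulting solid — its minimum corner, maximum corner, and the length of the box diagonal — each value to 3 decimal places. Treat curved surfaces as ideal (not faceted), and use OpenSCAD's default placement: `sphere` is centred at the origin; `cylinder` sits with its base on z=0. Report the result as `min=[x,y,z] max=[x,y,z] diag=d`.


A = translate([7.2, 3, 1.5]) sphere(r=15.4) → bbox [-8.2,-12.4,-13.9] .. [22.6,18.4,16.9]
B = cylinder(h=8.7, r=4.9) → bbox [-4.9,-4.9,0] .. [4.9,4.9,8.7]
lo = A.lo+B.lo = [-8.2-4.9, -12.4-4.9, -13.9+0] = [-13.100,-17.300,-13.900]
hi = A.hi+B.hi = [22.6+4.9, 18.4+4.9, 16.9+8.7] = [27.500,23.300,25.600]
diag = √(40.6²+40.6²+39.5²) = √4856.97 = 69.692

min=[-13.100,-17.300,-13.900] max=[27.500,23.300,25.600] diag=69.692


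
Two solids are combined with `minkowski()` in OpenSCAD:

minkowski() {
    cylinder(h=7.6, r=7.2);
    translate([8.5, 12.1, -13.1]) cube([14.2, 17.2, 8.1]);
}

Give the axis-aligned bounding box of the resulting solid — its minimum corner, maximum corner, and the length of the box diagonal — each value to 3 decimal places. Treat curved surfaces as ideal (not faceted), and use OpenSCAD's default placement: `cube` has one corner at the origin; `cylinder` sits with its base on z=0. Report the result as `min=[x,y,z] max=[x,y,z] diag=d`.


A = translate([8.5, 12.1, -13.1]) cube([14.2, 17.2, 8.1]) → bbox [8.5,12.1,-13.1] .. [22.7,29.3,-5]
B = cylinder(h=7.6, r=7.2) → bbox [-7.2,-7.2,0] .. [7.2,7.2,7.6]
lo = A.lo+B.lo = [8.5-7.2, 12.1-7.2, -13.1+0] = [1.300,4.900,-13.100]
hi = A.hi+B.hi = [22.7+7.2, 29.3+7.2, -5+7.6] = [29.900,36.500,2.600]
diag = √(28.6²+31.6²+15.7²) = √2063.01 = 45.420

min=[1.300,4.900,-13.100] max=[29.900,36.500,2.600] diag=45.420


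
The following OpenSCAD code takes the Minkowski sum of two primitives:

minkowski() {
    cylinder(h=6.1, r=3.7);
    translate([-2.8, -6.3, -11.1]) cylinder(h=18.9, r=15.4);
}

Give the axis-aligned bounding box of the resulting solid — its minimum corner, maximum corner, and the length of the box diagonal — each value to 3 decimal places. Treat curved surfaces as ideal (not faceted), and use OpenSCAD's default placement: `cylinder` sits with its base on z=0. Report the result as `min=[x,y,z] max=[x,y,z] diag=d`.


min=[-21.900,-25.400,-11.100] max=[16.300,12.800,13.900] diag=59.527

A = translate([-2.8, -6.3, -11.1]) cylinder(h=18.9, r=15.4) → bbox [-18.2,-21.7,-11.1] .. [12.6,9.1,7.8]
B = cylinder(h=6.1, r=3.7) → bbox [-3.7,-3.7,0] .. [3.7,3.7,6.1]
lo = A.lo+B.lo = [-18.2-3.7, -21.7-3.7, -11.1+0] = [-21.900,-25.400,-11.100]
hi = A.hi+B.hi = [12.6+3.7, 9.1+3.7, 7.8+6.1] = [16.300,12.800,13.900]
diag = √(38.2²+38.2²+25²) = √3543.48 = 59.527


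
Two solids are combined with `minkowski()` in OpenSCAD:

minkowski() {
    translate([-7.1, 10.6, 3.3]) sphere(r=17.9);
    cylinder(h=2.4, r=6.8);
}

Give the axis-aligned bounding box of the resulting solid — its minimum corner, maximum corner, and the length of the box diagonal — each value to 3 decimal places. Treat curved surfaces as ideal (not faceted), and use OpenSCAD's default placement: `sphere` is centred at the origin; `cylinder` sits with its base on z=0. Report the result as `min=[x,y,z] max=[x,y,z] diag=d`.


min=[-31.800,-14.100,-14.600] max=[17.600,35.300,23.600] diag=79.624

A = translate([-7.1, 10.6, 3.3]) sphere(r=17.9) → bbox [-25,-7.3,-14.6] .. [10.8,28.5,21.2]
B = cylinder(h=2.4, r=6.8) → bbox [-6.8,-6.8,0] .. [6.8,6.8,2.4]
lo = A.lo+B.lo = [-25-6.8, -7.3-6.8, -14.6+0] = [-31.800,-14.100,-14.600]
hi = A.hi+B.hi = [10.8+6.8, 28.5+6.8, 21.2+2.4] = [17.600,35.300,23.600]
diag = √(49.4²+49.4²+38.2²) = √6339.96 = 79.624


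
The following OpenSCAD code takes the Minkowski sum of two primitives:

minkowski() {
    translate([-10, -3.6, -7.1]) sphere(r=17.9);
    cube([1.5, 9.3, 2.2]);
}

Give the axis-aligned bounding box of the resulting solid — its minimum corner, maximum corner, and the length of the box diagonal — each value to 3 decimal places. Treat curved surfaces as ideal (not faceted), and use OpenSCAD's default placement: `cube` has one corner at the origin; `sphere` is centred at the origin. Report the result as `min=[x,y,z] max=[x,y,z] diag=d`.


min=[-27.900,-21.500,-25.000] max=[9.400,23.600,13.000] diag=69.780

A = translate([-10, -3.6, -7.1]) sphere(r=17.9) → bbox [-27.9,-21.5,-25] .. [7.9,14.3,10.8]
B = cube([1.5, 9.3, 2.2]) → bbox [0,0,0] .. [1.5,9.3,2.2]
lo = A.lo+B.lo = [-27.9+0, -21.5+0, -25+0] = [-27.900,-21.500,-25.000]
hi = A.hi+B.hi = [7.9+1.5, 14.3+9.3, 10.8+2.2] = [9.400,23.600,13.000]
diag = √(37.3²+45.1²+38²) = √4869.3 = 69.780


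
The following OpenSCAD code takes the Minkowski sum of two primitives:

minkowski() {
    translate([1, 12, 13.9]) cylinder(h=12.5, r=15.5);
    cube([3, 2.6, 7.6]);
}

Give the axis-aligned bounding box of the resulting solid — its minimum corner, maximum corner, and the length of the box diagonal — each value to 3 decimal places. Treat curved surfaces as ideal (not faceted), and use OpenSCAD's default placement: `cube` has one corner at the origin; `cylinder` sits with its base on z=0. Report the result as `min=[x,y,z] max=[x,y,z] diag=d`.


min=[-14.500,-3.500,13.900] max=[19.500,30.100,34.000] diag=51.855

A = translate([1, 12, 13.9]) cylinder(h=12.5, r=15.5) → bbox [-14.5,-3.5,13.9] .. [16.5,27.5,26.4]
B = cube([3, 2.6, 7.6]) → bbox [0,0,0] .. [3,2.6,7.6]
lo = A.lo+B.lo = [-14.5+0, -3.5+0, 13.9+0] = [-14.500,-3.500,13.900]
hi = A.hi+B.hi = [16.5+3, 27.5+2.6, 26.4+7.6] = [19.500,30.100,34.000]
diag = √(34²+33.6²+20.1²) = √2688.97 = 51.855


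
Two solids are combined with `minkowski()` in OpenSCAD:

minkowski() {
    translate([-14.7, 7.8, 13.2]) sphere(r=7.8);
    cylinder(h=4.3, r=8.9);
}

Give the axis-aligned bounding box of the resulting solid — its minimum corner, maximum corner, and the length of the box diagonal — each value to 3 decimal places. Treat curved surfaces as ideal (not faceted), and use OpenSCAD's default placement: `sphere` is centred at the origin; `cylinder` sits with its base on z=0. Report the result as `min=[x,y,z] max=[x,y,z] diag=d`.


A = translate([-14.7, 7.8, 13.2]) sphere(r=7.8) → bbox [-22.5,0,5.4] .. [-6.9,15.6,21]
B = cylinder(h=4.3, r=8.9) → bbox [-8.9,-8.9,0] .. [8.9,8.9,4.3]
lo = A.lo+B.lo = [-22.5-8.9, 0-8.9, 5.4+0] = [-31.400,-8.900,5.400]
hi = A.hi+B.hi = [-6.9+8.9, 15.6+8.9, 21+4.3] = [2.000,24.500,25.300]
diag = √(33.4²+33.4²+19.9²) = √2627.13 = 51.256

min=[-31.400,-8.900,5.400] max=[2.000,24.500,25.300] diag=51.256


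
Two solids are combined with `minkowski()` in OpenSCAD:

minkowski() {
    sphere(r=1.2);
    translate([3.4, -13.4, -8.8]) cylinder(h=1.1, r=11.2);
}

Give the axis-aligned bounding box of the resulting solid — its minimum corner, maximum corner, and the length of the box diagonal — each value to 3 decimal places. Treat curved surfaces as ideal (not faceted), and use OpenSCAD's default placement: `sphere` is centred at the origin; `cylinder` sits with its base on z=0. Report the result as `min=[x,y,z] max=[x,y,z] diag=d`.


min=[-9.000,-25.800,-10.000] max=[15.800,-1.000,-6.500] diag=35.247

A = translate([3.4, -13.4, -8.8]) cylinder(h=1.1, r=11.2) → bbox [-7.8,-24.6,-8.8] .. [14.6,-2.2,-7.7]
B = sphere(r=1.2) → bbox [-1.2,-1.2,-1.2] .. [1.2,1.2,1.2]
lo = A.lo+B.lo = [-7.8-1.2, -24.6-1.2, -8.8-1.2] = [-9.000,-25.800,-10.000]
hi = A.hi+B.hi = [14.6+1.2, -2.2+1.2, -7.7+1.2] = [15.800,-1.000,-6.500]
diag = √(24.8²+24.8²+3.5²) = √1242.33 = 35.247


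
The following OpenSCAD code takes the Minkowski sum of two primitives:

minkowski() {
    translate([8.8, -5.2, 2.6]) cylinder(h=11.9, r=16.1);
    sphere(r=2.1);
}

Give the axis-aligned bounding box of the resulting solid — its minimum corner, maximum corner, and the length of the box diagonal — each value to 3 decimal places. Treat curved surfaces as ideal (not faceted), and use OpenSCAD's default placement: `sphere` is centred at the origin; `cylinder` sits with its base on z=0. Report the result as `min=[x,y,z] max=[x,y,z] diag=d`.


A = translate([8.8, -5.2, 2.6]) cylinder(h=11.9, r=16.1) → bbox [-7.3,-21.3,2.6] .. [24.9,10.9,14.5]
B = sphere(r=2.1) → bbox [-2.1,-2.1,-2.1] .. [2.1,2.1,2.1]
lo = A.lo+B.lo = [-7.3-2.1, -21.3-2.1, 2.6-2.1] = [-9.400,-23.400,0.500]
hi = A.hi+B.hi = [24.9+2.1, 10.9+2.1, 14.5+2.1] = [27.000,13.000,16.600]
diag = √(36.4²+36.4²+16.1²) = √2909.13 = 53.936

min=[-9.400,-23.400,0.500] max=[27.000,13.000,16.600] diag=53.936


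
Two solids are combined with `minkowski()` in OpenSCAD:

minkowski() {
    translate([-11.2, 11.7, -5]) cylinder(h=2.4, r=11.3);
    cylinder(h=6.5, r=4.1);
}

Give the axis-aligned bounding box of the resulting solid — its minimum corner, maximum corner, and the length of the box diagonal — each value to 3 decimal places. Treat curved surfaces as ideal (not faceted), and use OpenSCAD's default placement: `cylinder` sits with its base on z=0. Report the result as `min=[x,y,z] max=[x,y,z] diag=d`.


A = translate([-11.2, 11.7, -5]) cylinder(h=2.4, r=11.3) → bbox [-22.5,0.4,-5] .. [0.1,23,-2.6]
B = cylinder(h=6.5, r=4.1) → bbox [-4.1,-4.1,0] .. [4.1,4.1,6.5]
lo = A.lo+B.lo = [-22.5-4.1, 0.4-4.1, -5+0] = [-26.600,-3.700,-5.000]
hi = A.hi+B.hi = [0.1+4.1, 23+4.1, -2.6+6.5] = [4.200,27.100,3.900]
diag = √(30.8²+30.8²+8.9²) = √1976.49 = 44.458

min=[-26.600,-3.700,-5.000] max=[4.200,27.100,3.900] diag=44.458


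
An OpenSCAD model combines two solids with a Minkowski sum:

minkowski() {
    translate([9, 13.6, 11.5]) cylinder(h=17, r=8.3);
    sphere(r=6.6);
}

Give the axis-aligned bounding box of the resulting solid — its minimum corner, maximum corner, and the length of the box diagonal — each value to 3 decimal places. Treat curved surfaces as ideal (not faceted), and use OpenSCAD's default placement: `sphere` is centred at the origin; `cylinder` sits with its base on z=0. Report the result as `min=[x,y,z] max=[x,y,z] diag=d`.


A = translate([9, 13.6, 11.5]) cylinder(h=17, r=8.3) → bbox [0.7,5.3,11.5] .. [17.3,21.9,28.5]
B = sphere(r=6.6) → bbox [-6.6,-6.6,-6.6] .. [6.6,6.6,6.6]
lo = A.lo+B.lo = [0.7-6.6, 5.3-6.6, 11.5-6.6] = [-5.900,-1.300,4.900]
hi = A.hi+B.hi = [17.3+6.6, 21.9+6.6, 28.5+6.6] = [23.900,28.500,35.100]
diag = √(29.8²+29.8²+30.2²) = √2688.12 = 51.847

min=[-5.900,-1.300,4.900] max=[23.900,28.500,35.100] diag=51.847


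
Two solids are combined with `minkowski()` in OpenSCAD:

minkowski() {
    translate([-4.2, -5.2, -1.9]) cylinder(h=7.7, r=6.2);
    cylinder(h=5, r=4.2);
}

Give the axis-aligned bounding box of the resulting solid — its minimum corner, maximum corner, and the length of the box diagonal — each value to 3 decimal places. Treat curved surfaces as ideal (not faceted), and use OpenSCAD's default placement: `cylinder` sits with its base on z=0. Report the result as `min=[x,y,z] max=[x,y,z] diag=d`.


A = translate([-4.2, -5.2, -1.9]) cylinder(h=7.7, r=6.2) → bbox [-10.4,-11.4,-1.9] .. [2,1,5.8]
B = cylinder(h=5, r=4.2) → bbox [-4.2,-4.2,0] .. [4.2,4.2,5]
lo = A.lo+B.lo = [-10.4-4.2, -11.4-4.2, -1.9+0] = [-14.600,-15.600,-1.900]
hi = A.hi+B.hi = [2+4.2, 1+4.2, 5.8+5] = [6.200,5.200,10.800]
diag = √(20.8²+20.8²+12.7²) = √1026.57 = 32.040

min=[-14.600,-15.600,-1.900] max=[6.200,5.200,10.800] diag=32.040


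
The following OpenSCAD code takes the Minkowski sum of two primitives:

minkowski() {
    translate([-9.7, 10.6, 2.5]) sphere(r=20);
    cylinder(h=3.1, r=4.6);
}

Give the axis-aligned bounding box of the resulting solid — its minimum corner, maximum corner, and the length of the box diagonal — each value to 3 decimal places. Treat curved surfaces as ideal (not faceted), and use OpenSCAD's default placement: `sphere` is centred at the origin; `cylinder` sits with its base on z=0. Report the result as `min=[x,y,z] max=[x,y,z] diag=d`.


min=[-34.300,-14.000,-17.500] max=[14.900,35.200,25.600] diag=81.847

A = translate([-9.7, 10.6, 2.5]) sphere(r=20) → bbox [-29.7,-9.4,-17.5] .. [10.3,30.6,22.5]
B = cylinder(h=3.1, r=4.6) → bbox [-4.6,-4.6,0] .. [4.6,4.6,3.1]
lo = A.lo+B.lo = [-29.7-4.6, -9.4-4.6, -17.5+0] = [-34.300,-14.000,-17.500]
hi = A.hi+B.hi = [10.3+4.6, 30.6+4.6, 22.5+3.1] = [14.900,35.200,25.600]
diag = √(49.2²+49.2²+43.1²) = √6698.89 = 81.847


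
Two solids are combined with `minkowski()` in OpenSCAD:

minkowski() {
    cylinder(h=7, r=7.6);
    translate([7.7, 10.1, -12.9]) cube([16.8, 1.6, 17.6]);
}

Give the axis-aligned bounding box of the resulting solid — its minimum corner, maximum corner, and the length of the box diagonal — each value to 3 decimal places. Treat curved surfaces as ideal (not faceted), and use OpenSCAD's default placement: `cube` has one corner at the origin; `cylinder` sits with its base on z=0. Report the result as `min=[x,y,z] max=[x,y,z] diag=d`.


A = translate([7.7, 10.1, -12.9]) cube([16.8, 1.6, 17.6]) → bbox [7.7,10.1,-12.9] .. [24.5,11.7,4.7]
B = cylinder(h=7, r=7.6) → bbox [-7.6,-7.6,0] .. [7.6,7.6,7]
lo = A.lo+B.lo = [7.7-7.6, 10.1-7.6, -12.9+0] = [0.100,2.500,-12.900]
hi = A.hi+B.hi = [24.5+7.6, 11.7+7.6, 4.7+7] = [32.100,19.300,11.700]
diag = √(32²+16.8²+24.6²) = √1911.4 = 43.720

min=[0.100,2.500,-12.900] max=[32.100,19.300,11.700] diag=43.720


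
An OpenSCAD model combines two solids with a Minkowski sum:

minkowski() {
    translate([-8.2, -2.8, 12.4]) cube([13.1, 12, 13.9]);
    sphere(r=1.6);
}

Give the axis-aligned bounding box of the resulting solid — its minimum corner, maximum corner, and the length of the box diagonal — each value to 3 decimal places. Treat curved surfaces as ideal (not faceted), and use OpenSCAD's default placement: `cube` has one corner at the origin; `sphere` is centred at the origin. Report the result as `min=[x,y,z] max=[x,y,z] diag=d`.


A = translate([-8.2, -2.8, 12.4]) cube([13.1, 12, 13.9]) → bbox [-8.2,-2.8,12.4] .. [4.9,9.2,26.3]
B = sphere(r=1.6) → bbox [-1.6,-1.6,-1.6] .. [1.6,1.6,1.6]
lo = A.lo+B.lo = [-8.2-1.6, -2.8-1.6, 12.4-1.6] = [-9.800,-4.400,10.800]
hi = A.hi+B.hi = [4.9+1.6, 9.2+1.6, 26.3+1.6] = [6.500,10.800,27.900]
diag = √(16.3²+15.2²+17.1²) = √789.14 = 28.092

min=[-9.800,-4.400,10.800] max=[6.500,10.800,27.900] diag=28.092


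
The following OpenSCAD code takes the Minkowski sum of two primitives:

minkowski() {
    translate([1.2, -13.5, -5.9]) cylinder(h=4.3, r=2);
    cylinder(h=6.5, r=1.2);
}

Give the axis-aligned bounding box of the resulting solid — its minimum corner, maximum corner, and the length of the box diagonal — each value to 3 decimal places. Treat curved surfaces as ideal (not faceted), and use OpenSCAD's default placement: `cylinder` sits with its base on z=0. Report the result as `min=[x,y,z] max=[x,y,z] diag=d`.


A = translate([1.2, -13.5, -5.9]) cylinder(h=4.3, r=2) → bbox [-0.8,-15.5,-5.9] .. [3.2,-11.5,-1.6]
B = cylinder(h=6.5, r=1.2) → bbox [-1.2,-1.2,0] .. [1.2,1.2,6.5]
lo = A.lo+B.lo = [-0.8-1.2, -15.5-1.2, -5.9+0] = [-2.000,-16.700,-5.900]
hi = A.hi+B.hi = [3.2+1.2, -11.5+1.2, -1.6+6.5] = [4.400,-10.300,4.900]
diag = √(6.4²+6.4²+10.8²) = √198.56 = 14.091

min=[-2.000,-16.700,-5.900] max=[4.400,-10.300,4.900] diag=14.091


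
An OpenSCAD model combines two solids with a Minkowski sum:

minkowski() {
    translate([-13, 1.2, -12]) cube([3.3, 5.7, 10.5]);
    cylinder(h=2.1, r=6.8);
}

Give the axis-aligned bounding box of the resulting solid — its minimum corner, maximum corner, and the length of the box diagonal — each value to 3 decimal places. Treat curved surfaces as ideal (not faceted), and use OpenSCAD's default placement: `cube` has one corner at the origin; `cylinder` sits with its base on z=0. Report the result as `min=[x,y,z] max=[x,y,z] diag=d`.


A = translate([-13, 1.2, -12]) cube([3.3, 5.7, 10.5]) → bbox [-13,1.2,-12] .. [-9.7,6.9,-1.5]
B = cylinder(h=2.1, r=6.8) → bbox [-6.8,-6.8,0] .. [6.8,6.8,2.1]
lo = A.lo+B.lo = [-13-6.8, 1.2-6.8, -12+0] = [-19.800,-5.600,-12.000]
hi = A.hi+B.hi = [-9.7+6.8, 6.9+6.8, -1.5+2.1] = [-2.900,13.700,0.600]
diag = √(16.9²+19.3²+12.6²) = √816.86 = 28.581

min=[-19.800,-5.600,-12.000] max=[-2.900,13.700,0.600] diag=28.581


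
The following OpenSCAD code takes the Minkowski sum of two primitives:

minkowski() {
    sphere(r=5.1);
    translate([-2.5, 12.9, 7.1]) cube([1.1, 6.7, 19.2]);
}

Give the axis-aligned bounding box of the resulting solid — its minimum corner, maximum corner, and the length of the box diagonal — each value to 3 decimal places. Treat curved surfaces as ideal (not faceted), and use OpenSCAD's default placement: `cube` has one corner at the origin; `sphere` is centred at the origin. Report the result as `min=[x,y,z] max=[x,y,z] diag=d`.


A = translate([-2.5, 12.9, 7.1]) cube([1.1, 6.7, 19.2]) → bbox [-2.5,12.9,7.1] .. [-1.4,19.6,26.3]
B = sphere(r=5.1) → bbox [-5.1,-5.1,-5.1] .. [5.1,5.1,5.1]
lo = A.lo+B.lo = [-2.5-5.1, 12.9-5.1, 7.1-5.1] = [-7.600,7.800,2.000]
hi = A.hi+B.hi = [-1.4+5.1, 19.6+5.1, 26.3+5.1] = [3.700,24.700,31.400]
diag = √(11.3²+16.9²+29.4²) = √1277.66 = 35.744

min=[-7.600,7.800,2.000] max=[3.700,24.700,31.400] diag=35.744


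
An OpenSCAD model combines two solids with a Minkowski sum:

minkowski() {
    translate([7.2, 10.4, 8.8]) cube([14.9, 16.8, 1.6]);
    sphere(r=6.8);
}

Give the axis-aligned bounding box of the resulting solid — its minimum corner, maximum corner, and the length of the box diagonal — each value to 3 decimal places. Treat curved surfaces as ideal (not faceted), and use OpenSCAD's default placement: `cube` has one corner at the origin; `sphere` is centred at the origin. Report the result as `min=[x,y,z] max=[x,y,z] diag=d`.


A = translate([7.2, 10.4, 8.8]) cube([14.9, 16.8, 1.6]) → bbox [7.2,10.4,8.8] .. [22.1,27.2,10.4]
B = sphere(r=6.8) → bbox [-6.8,-6.8,-6.8] .. [6.8,6.8,6.8]
lo = A.lo+B.lo = [7.2-6.8, 10.4-6.8, 8.8-6.8] = [0.400,3.600,2.000]
hi = A.hi+B.hi = [22.1+6.8, 27.2+6.8, 10.4+6.8] = [28.900,34.000,17.200]
diag = √(28.5²+30.4²+15.2²) = √1967.45 = 44.356

min=[0.400,3.600,2.000] max=[28.900,34.000,17.200] diag=44.356


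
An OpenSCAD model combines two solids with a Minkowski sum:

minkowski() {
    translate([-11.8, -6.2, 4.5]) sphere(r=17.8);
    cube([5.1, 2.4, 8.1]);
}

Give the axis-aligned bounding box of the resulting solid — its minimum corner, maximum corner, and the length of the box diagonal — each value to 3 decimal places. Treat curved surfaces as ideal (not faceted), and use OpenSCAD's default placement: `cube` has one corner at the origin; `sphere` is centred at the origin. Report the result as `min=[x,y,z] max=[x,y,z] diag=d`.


A = translate([-11.8, -6.2, 4.5]) sphere(r=17.8) → bbox [-29.6,-24,-13.3] .. [6,11.6,22.3]
B = cube([5.1, 2.4, 8.1]) → bbox [0,0,0] .. [5.1,2.4,8.1]
lo = A.lo+B.lo = [-29.6+0, -24+0, -13.3+0] = [-29.600,-24.000,-13.300]
hi = A.hi+B.hi = [6+5.1, 11.6+2.4, 22.3+8.1] = [11.100,14.000,30.400]
diag = √(40.7²+38²+43.7²) = √5010.18 = 70.783

min=[-29.600,-24.000,-13.300] max=[11.100,14.000,30.400] diag=70.783


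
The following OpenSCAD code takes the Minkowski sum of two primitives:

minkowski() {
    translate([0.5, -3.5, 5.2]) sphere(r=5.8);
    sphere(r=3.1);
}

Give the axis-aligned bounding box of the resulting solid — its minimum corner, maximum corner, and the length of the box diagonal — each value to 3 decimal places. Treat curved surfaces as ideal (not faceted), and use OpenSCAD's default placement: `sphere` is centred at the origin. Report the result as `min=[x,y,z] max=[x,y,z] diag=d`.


min=[-8.400,-12.400,-3.700] max=[9.400,5.400,14.100] diag=30.831

A = translate([0.5, -3.5, 5.2]) sphere(r=5.8) → bbox [-5.3,-9.3,-0.6] .. [6.3,2.3,11]
B = sphere(r=3.1) → bbox [-3.1,-3.1,-3.1] .. [3.1,3.1,3.1]
lo = A.lo+B.lo = [-5.3-3.1, -9.3-3.1, -0.6-3.1] = [-8.400,-12.400,-3.700]
hi = A.hi+B.hi = [6.3+3.1, 2.3+3.1, 11+3.1] = [9.400,5.400,14.100]
diag = √(17.8²+17.8²+17.8²) = √950.52 = 30.831


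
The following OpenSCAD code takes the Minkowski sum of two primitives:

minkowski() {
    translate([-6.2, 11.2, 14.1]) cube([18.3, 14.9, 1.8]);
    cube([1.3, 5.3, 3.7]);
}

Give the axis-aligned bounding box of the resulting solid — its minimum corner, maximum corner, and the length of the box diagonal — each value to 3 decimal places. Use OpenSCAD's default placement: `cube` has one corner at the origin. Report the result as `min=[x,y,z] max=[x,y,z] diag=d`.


A = translate([-6.2, 11.2, 14.1]) cube([18.3, 14.9, 1.8]) → bbox [-6.2,11.2,14.1] .. [12.1,26.1,15.9]
B = cube([1.3, 5.3, 3.7]) → bbox [0,0,0] .. [1.3,5.3,3.7]
lo = A.lo+B.lo = [-6.2+0, 11.2+0, 14.1+0] = [-6.200,11.200,14.100]
hi = A.hi+B.hi = [12.1+1.3, 26.1+5.3, 15.9+3.7] = [13.400,31.400,19.600]
diag = √(19.6²+20.2²+5.5²) = √822.45 = 28.678

min=[-6.200,11.200,14.100] max=[13.400,31.400,19.600] diag=28.678


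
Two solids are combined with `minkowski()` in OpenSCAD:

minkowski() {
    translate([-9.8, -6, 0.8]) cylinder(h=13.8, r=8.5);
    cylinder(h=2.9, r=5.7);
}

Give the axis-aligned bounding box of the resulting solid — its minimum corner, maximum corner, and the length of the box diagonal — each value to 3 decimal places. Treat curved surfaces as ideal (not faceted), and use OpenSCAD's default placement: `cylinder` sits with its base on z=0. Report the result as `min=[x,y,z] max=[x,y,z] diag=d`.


min=[-24.000,-20.200,0.800] max=[4.400,8.200,17.500] diag=43.497

A = translate([-9.8, -6, 0.8]) cylinder(h=13.8, r=8.5) → bbox [-18.3,-14.5,0.8] .. [-1.3,2.5,14.6]
B = cylinder(h=2.9, r=5.7) → bbox [-5.7,-5.7,0] .. [5.7,5.7,2.9]
lo = A.lo+B.lo = [-18.3-5.7, -14.5-5.7, 0.8+0] = [-24.000,-20.200,0.800]
hi = A.hi+B.hi = [-1.3+5.7, 2.5+5.7, 14.6+2.9] = [4.400,8.200,17.500]
diag = √(28.4²+28.4²+16.7²) = √1892.01 = 43.497


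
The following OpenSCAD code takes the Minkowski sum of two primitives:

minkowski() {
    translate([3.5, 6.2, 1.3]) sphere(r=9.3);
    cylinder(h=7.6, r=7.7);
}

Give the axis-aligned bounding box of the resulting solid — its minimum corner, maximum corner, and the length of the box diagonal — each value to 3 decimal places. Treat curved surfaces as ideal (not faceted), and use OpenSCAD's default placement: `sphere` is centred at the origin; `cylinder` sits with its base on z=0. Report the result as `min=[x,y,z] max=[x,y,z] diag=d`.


min=[-13.500,-10.800,-8.000] max=[20.500,23.200,18.200] diag=54.758

A = translate([3.5, 6.2, 1.3]) sphere(r=9.3) → bbox [-5.8,-3.1,-8] .. [12.8,15.5,10.6]
B = cylinder(h=7.6, r=7.7) → bbox [-7.7,-7.7,0] .. [7.7,7.7,7.6]
lo = A.lo+B.lo = [-5.8-7.7, -3.1-7.7, -8+0] = [-13.500,-10.800,-8.000]
hi = A.hi+B.hi = [12.8+7.7, 15.5+7.7, 10.6+7.6] = [20.500,23.200,18.200]
diag = √(34²+34²+26.2²) = √2998.44 = 54.758


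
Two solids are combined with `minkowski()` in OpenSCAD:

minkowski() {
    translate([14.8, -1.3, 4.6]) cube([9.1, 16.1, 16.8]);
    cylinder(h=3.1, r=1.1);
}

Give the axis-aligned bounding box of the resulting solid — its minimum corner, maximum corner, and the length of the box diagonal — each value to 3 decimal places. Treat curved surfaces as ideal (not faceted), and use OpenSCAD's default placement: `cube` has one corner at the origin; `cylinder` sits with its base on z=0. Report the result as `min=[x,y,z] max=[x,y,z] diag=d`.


min=[13.700,-2.400,4.600] max=[25.000,15.900,24.500] diag=29.302

A = translate([14.8, -1.3, 4.6]) cube([9.1, 16.1, 16.8]) → bbox [14.8,-1.3,4.6] .. [23.9,14.8,21.4]
B = cylinder(h=3.1, r=1.1) → bbox [-1.1,-1.1,0] .. [1.1,1.1,3.1]
lo = A.lo+B.lo = [14.8-1.1, -1.3-1.1, 4.6+0] = [13.700,-2.400,4.600]
hi = A.hi+B.hi = [23.9+1.1, 14.8+1.1, 21.4+3.1] = [25.000,15.900,24.500]
diag = √(11.3²+18.3²+19.9²) = √858.59 = 29.302


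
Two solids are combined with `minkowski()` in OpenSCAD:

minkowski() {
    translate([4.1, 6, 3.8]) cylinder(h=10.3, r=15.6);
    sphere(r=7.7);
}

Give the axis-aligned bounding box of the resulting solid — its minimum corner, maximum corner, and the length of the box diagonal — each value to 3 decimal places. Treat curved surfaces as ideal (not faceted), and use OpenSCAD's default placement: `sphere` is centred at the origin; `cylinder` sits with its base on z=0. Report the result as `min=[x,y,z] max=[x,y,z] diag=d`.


min=[-19.200,-17.300,-3.900] max=[27.400,29.300,21.800] diag=70.736

A = translate([4.1, 6, 3.8]) cylinder(h=10.3, r=15.6) → bbox [-11.5,-9.6,3.8] .. [19.7,21.6,14.1]
B = sphere(r=7.7) → bbox [-7.7,-7.7,-7.7] .. [7.7,7.7,7.7]
lo = A.lo+B.lo = [-11.5-7.7, -9.6-7.7, 3.8-7.7] = [-19.200,-17.300,-3.900]
hi = A.hi+B.hi = [19.7+7.7, 21.6+7.7, 14.1+7.7] = [27.400,29.300,21.800]
diag = √(46.6²+46.6²+25.7²) = √5003.61 = 70.736


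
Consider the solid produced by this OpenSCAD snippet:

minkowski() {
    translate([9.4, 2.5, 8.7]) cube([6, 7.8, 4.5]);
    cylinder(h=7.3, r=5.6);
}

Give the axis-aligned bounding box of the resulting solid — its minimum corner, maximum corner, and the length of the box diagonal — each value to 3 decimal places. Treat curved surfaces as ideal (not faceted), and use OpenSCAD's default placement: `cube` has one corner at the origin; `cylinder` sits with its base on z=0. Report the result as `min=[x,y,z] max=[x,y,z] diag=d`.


min=[3.800,-3.100,8.700] max=[21.000,15.900,20.500] diag=28.215

A = translate([9.4, 2.5, 8.7]) cube([6, 7.8, 4.5]) → bbox [9.4,2.5,8.7] .. [15.4,10.3,13.2]
B = cylinder(h=7.3, r=5.6) → bbox [-5.6,-5.6,0] .. [5.6,5.6,7.3]
lo = A.lo+B.lo = [9.4-5.6, 2.5-5.6, 8.7+0] = [3.800,-3.100,8.700]
hi = A.hi+B.hi = [15.4+5.6, 10.3+5.6, 13.2+7.3] = [21.000,15.900,20.500]
diag = √(17.2²+19²+11.8²) = √796.08 = 28.215


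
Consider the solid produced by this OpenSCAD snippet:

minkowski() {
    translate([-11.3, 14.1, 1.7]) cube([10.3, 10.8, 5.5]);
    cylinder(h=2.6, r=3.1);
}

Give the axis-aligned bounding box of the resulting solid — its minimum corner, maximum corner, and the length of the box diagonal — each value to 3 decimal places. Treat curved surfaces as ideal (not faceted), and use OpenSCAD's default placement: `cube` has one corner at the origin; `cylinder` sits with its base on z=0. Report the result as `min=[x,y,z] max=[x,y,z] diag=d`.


min=[-14.400,11.000,1.700] max=[2.100,28.000,9.800] diag=25.037

A = translate([-11.3, 14.1, 1.7]) cube([10.3, 10.8, 5.5]) → bbox [-11.3,14.1,1.7] .. [-1,24.9,7.2]
B = cylinder(h=2.6, r=3.1) → bbox [-3.1,-3.1,0] .. [3.1,3.1,2.6]
lo = A.lo+B.lo = [-11.3-3.1, 14.1-3.1, 1.7+0] = [-14.400,11.000,1.700]
hi = A.hi+B.hi = [-1+3.1, 24.9+3.1, 7.2+2.6] = [2.100,28.000,9.800]
diag = √(16.5²+17²+8.1²) = √626.86 = 25.037


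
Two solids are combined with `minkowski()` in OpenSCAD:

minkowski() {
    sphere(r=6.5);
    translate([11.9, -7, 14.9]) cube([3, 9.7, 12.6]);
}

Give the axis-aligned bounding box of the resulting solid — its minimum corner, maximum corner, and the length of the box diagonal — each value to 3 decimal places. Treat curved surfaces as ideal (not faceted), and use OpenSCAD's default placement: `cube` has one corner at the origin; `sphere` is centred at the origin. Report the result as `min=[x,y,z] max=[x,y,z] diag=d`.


min=[5.400,-13.500,8.400] max=[21.400,9.200,34.000] diag=37.771

A = translate([11.9, -7, 14.9]) cube([3, 9.7, 12.6]) → bbox [11.9,-7,14.9] .. [14.9,2.7,27.5]
B = sphere(r=6.5) → bbox [-6.5,-6.5,-6.5] .. [6.5,6.5,6.5]
lo = A.lo+B.lo = [11.9-6.5, -7-6.5, 14.9-6.5] = [5.400,-13.500,8.400]
hi = A.hi+B.hi = [14.9+6.5, 2.7+6.5, 27.5+6.5] = [21.400,9.200,34.000]
diag = √(16²+22.7²+25.6²) = √1426.65 = 37.771


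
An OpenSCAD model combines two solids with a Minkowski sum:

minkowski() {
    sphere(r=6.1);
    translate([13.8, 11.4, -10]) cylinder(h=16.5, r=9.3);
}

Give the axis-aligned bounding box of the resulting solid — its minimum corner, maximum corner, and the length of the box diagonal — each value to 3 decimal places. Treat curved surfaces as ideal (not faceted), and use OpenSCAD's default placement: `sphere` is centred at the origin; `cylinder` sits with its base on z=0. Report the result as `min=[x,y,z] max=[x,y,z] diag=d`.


A = translate([13.8, 11.4, -10]) cylinder(h=16.5, r=9.3) → bbox [4.5,2.1,-10] .. [23.1,20.7,6.5]
B = sphere(r=6.1) → bbox [-6.1,-6.1,-6.1] .. [6.1,6.1,6.1]
lo = A.lo+B.lo = [4.5-6.1, 2.1-6.1, -10-6.1] = [-1.600,-4.000,-16.100]
hi = A.hi+B.hi = [23.1+6.1, 20.7+6.1, 6.5+6.1] = [29.200,26.800,12.600]
diag = √(30.8²+30.8²+28.7²) = √2720.97 = 52.163

min=[-1.600,-4.000,-16.100] max=[29.200,26.800,12.600] diag=52.163


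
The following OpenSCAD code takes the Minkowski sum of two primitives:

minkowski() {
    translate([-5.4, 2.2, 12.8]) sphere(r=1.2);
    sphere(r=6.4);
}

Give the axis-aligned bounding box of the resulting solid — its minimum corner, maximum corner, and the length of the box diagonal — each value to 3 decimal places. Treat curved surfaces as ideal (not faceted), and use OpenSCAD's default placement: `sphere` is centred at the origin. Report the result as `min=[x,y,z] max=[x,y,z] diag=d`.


min=[-13.000,-5.400,5.200] max=[2.200,9.800,20.400] diag=26.327

A = translate([-5.4, 2.2, 12.8]) sphere(r=1.2) → bbox [-6.6,1,11.6] .. [-4.2,3.4,14]
B = sphere(r=6.4) → bbox [-6.4,-6.4,-6.4] .. [6.4,6.4,6.4]
lo = A.lo+B.lo = [-6.6-6.4, 1-6.4, 11.6-6.4] = [-13.000,-5.400,5.200]
hi = A.hi+B.hi = [-4.2+6.4, 3.4+6.4, 14+6.4] = [2.200,9.800,20.400]
diag = √(15.2²+15.2²+15.2²) = √693.12 = 26.327


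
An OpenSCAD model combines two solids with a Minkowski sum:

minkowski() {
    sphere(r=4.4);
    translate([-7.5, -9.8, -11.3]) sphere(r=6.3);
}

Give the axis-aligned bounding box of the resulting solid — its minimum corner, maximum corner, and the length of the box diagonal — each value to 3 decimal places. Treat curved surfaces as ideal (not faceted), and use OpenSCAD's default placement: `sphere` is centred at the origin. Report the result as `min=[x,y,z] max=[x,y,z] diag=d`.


min=[-18.200,-20.500,-22.000] max=[3.200,0.900,-0.600] diag=37.066

A = translate([-7.5, -9.8, -11.3]) sphere(r=6.3) → bbox [-13.8,-16.1,-17.6] .. [-1.2,-3.5,-5]
B = sphere(r=4.4) → bbox [-4.4,-4.4,-4.4] .. [4.4,4.4,4.4]
lo = A.lo+B.lo = [-13.8-4.4, -16.1-4.4, -17.6-4.4] = [-18.200,-20.500,-22.000]
hi = A.hi+B.hi = [-1.2+4.4, -3.5+4.4, -5+4.4] = [3.200,0.900,-0.600]
diag = √(21.4²+21.4²+21.4²) = √1373.88 = 37.066


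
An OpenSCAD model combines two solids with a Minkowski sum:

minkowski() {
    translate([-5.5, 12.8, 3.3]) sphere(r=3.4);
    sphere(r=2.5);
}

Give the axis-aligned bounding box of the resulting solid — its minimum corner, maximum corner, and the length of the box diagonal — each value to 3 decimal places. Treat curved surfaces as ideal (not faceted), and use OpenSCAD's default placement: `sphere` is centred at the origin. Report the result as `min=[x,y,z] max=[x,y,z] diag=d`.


min=[-11.400,6.900,-2.600] max=[0.400,18.700,9.200] diag=20.438

A = translate([-5.5, 12.8, 3.3]) sphere(r=3.4) → bbox [-8.9,9.4,-0.1] .. [-2.1,16.2,6.7]
B = sphere(r=2.5) → bbox [-2.5,-2.5,-2.5] .. [2.5,2.5,2.5]
lo = A.lo+B.lo = [-8.9-2.5, 9.4-2.5, -0.1-2.5] = [-11.400,6.900,-2.600]
hi = A.hi+B.hi = [-2.1+2.5, 16.2+2.5, 6.7+2.5] = [0.400,18.700,9.200]
diag = √(11.8²+11.8²+11.8²) = √417.72 = 20.438


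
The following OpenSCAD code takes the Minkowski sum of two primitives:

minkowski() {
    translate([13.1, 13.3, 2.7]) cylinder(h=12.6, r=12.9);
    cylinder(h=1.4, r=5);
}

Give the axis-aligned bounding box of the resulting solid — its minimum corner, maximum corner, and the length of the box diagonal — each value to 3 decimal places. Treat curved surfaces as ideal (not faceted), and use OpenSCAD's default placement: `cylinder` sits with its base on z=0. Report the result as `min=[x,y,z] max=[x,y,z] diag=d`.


min=[-4.800,-4.600,2.700] max=[31.000,31.200,16.700] diag=52.529

A = translate([13.1, 13.3, 2.7]) cylinder(h=12.6, r=12.9) → bbox [0.2,0.4,2.7] .. [26,26.2,15.3]
B = cylinder(h=1.4, r=5) → bbox [-5,-5,0] .. [5,5,1.4]
lo = A.lo+B.lo = [0.2-5, 0.4-5, 2.7+0] = [-4.800,-4.600,2.700]
hi = A.hi+B.hi = [26+5, 26.2+5, 15.3+1.4] = [31.000,31.200,16.700]
diag = √(35.8²+35.8²+14²) = √2759.28 = 52.529


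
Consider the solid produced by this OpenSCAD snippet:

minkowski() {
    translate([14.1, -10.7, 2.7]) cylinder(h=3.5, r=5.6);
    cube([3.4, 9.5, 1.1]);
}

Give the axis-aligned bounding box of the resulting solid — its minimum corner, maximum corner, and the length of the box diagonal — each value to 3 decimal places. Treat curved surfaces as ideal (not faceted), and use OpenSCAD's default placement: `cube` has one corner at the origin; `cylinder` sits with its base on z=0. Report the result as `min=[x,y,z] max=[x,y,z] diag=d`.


A = translate([14.1, -10.7, 2.7]) cylinder(h=3.5, r=5.6) → bbox [8.5,-16.3,2.7] .. [19.7,-5.1,6.2]
B = cube([3.4, 9.5, 1.1]) → bbox [0,0,0] .. [3.4,9.5,1.1]
lo = A.lo+B.lo = [8.5+0, -16.3+0, 2.7+0] = [8.500,-16.300,2.700]
hi = A.hi+B.hi = [19.7+3.4, -5.1+9.5, 6.2+1.1] = [23.100,4.400,7.300]
diag = √(14.6²+20.7²+4.6²) = √662.81 = 25.745

min=[8.500,-16.300,2.700] max=[23.100,4.400,7.300] diag=25.745


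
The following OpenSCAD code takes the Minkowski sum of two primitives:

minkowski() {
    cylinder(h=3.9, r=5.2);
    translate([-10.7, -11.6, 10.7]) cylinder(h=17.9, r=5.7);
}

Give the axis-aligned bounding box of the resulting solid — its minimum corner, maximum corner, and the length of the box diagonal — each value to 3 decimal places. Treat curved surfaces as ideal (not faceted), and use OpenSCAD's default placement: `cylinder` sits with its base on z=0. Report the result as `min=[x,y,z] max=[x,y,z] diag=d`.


A = translate([-10.7, -11.6, 10.7]) cylinder(h=17.9, r=5.7) → bbox [-16.4,-17.3,10.7] .. [-5,-5.9,28.6]
B = cylinder(h=3.9, r=5.2) → bbox [-5.2,-5.2,0] .. [5.2,5.2,3.9]
lo = A.lo+B.lo = [-16.4-5.2, -17.3-5.2, 10.7+0] = [-21.600,-22.500,10.700]
hi = A.hi+B.hi = [-5+5.2, -5.9+5.2, 28.6+3.9] = [0.200,-0.700,32.500]
diag = √(21.8²+21.8²+21.8²) = √1425.72 = 37.759

min=[-21.600,-22.500,10.700] max=[0.200,-0.700,32.500] diag=37.759


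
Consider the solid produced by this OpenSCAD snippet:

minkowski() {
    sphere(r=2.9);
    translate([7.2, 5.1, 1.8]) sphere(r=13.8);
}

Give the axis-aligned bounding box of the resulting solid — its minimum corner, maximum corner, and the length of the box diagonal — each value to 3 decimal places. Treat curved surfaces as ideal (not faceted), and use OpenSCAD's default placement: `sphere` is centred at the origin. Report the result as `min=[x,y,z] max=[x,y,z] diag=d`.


min=[-9.500,-11.600,-14.900] max=[23.900,21.800,18.500] diag=57.850

A = translate([7.2, 5.1, 1.8]) sphere(r=13.8) → bbox [-6.6,-8.7,-12] .. [21,18.9,15.6]
B = sphere(r=2.9) → bbox [-2.9,-2.9,-2.9] .. [2.9,2.9,2.9]
lo = A.lo+B.lo = [-6.6-2.9, -8.7-2.9, -12-2.9] = [-9.500,-11.600,-14.900]
hi = A.hi+B.hi = [21+2.9, 18.9+2.9, 15.6+2.9] = [23.900,21.800,18.500]
diag = √(33.4²+33.4²+33.4²) = √3346.68 = 57.850


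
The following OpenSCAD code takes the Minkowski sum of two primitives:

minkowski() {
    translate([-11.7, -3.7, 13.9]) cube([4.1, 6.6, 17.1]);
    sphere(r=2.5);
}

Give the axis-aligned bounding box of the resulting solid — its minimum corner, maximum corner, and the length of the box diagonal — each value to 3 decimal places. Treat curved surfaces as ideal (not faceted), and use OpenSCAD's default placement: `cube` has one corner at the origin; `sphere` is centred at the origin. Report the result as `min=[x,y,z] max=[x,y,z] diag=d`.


A = translate([-11.7, -3.7, 13.9]) cube([4.1, 6.6, 17.1]) → bbox [-11.7,-3.7,13.9] .. [-7.6,2.9,31]
B = sphere(r=2.5) → bbox [-2.5,-2.5,-2.5] .. [2.5,2.5,2.5]
lo = A.lo+B.lo = [-11.7-2.5, -3.7-2.5, 13.9-2.5] = [-14.200,-6.200,11.400]
hi = A.hi+B.hi = [-7.6+2.5, 2.9+2.5, 31+2.5] = [-5.100,5.400,33.500]
diag = √(9.1²+11.6²+22.1²) = √705.78 = 26.567

min=[-14.200,-6.200,11.400] max=[-5.100,5.400,33.500] diag=26.567


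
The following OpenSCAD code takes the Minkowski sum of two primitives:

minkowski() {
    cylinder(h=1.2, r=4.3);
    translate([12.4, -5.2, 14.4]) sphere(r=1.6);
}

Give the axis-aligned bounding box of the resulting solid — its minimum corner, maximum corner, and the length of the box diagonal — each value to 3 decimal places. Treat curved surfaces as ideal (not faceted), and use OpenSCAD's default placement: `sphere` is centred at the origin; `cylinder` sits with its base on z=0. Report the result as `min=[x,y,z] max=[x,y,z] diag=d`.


A = translate([12.4, -5.2, 14.4]) sphere(r=1.6) → bbox [10.8,-6.8,12.8] .. [14,-3.6,16]
B = cylinder(h=1.2, r=4.3) → bbox [-4.3,-4.3,0] .. [4.3,4.3,1.2]
lo = A.lo+B.lo = [10.8-4.3, -6.8-4.3, 12.8+0] = [6.500,-11.100,12.800]
hi = A.hi+B.hi = [14+4.3, -3.6+4.3, 16+1.2] = [18.300,0.700,17.200]
diag = √(11.8²+11.8²+4.4²) = √297.84 = 17.258

min=[6.500,-11.100,12.800] max=[18.300,0.700,17.200] diag=17.258


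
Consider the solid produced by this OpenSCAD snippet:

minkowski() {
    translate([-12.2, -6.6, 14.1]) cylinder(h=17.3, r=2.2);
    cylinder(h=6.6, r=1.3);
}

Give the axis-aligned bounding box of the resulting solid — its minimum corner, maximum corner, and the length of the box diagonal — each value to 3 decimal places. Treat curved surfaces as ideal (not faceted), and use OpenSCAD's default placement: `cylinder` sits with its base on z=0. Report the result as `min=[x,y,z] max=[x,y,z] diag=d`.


A = translate([-12.2, -6.6, 14.1]) cylinder(h=17.3, r=2.2) → bbox [-14.4,-8.8,14.1] .. [-10,-4.4,31.4]
B = cylinder(h=6.6, r=1.3) → bbox [-1.3,-1.3,0] .. [1.3,1.3,6.6]
lo = A.lo+B.lo = [-14.4-1.3, -8.8-1.3, 14.1+0] = [-15.700,-10.100,14.100]
hi = A.hi+B.hi = [-10+1.3, -4.4+1.3, 31.4+6.6] = [-8.700,-3.100,38.000]
diag = √(7²+7²+23.9²) = √669.21 = 25.869

min=[-15.700,-10.100,14.100] max=[-8.700,-3.100,38.000] diag=25.869
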